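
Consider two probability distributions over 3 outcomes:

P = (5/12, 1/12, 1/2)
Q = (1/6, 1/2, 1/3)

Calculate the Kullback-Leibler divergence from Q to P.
D(P||Q) = Σ P(i) log₂(P(i)/Q(i))
  i=0: (5/12) × log₂((5/12)/(1/6)) = (5/12) × log₂(5/2) = 0.5508
  i=1: (1/12) × log₂((1/12)/(1/2)) = (1/12) × log₂(1/6) = -0.2154
  i=2: (1/2) × log₂((1/2)/(1/3)) = (1/2) × log₂(3/2) = 0.2925
D(P||Q) = 0.5508 - 0.2154 + 0.2925
  = 0.6279 bits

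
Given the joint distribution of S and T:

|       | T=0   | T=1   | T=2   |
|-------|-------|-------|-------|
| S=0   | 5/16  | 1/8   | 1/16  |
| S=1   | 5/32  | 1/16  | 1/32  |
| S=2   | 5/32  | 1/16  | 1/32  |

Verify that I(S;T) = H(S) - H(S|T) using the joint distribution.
Left side, from I(S;T) = H(S) + H(T) - H(S,T):
Marginal P(S) (row sums):
  P(S=0) = 5/16 + 1/8 + 1/16 = 1/2
  P(S=1) = 5/32 + 1/16 + 1/32 = 1/4
  P(S=2) = 5/32 + 1/16 + 1/32 = 1/4
Marginal P(T) (column sums):
  P(T=0) = 5/16 + 5/32 + 5/32 = 5/8
  P(T=1) = 1/8 + 1/16 + 1/16 = 1/4
  P(T=2) = 1/16 + 1/32 + 1/32 = 1/8

H(S) = -[(1/2)·log₂(1/2) + (1/4)·log₂(1/4) + (1/4)·log₂(1/4)]
  = 0.5000 + 0.5000 + 0.5000
  = 1.5000 bits
H(T) = -[(5/8)·log₂(5/8) + (1/4)·log₂(1/4) + (1/8)·log₂(1/8)]
  = 0.4238 + 0.5000 + 0.3750
  = 1.2988 bits
H(S,T) = -[(5/16)·log₂(5/16) + (1/8)·log₂(1/8) + (1/16)·log₂(1/16) + (5/32)·log₂(5/32) + (1/16)·log₂(1/16) + (1/32)·log₂(1/32) + (5/32)·log₂(5/32) + (1/16)·log₂(1/16) + (1/32)·log₂(1/32)]
  = 0.5244 + 0.3750 + 0.2500 + 0.4184 + 0.2500 + 0.1563 + 0.4184 + 0.2500 + 0.1563
  = 2.7988 bits

I(S;T) = H(S) + H(T) - H(S,T)
  = 1.5000 + 1.2988 - 2.7988
  = 0.0000 bits

Right side, with H(S|T) computed directly from the conditional probabilities:
H(S|T) = -Σ P(S,T)·log₂ P(S|T), where P(S|T) = P(S,T) / P(T)
  (S=0,T=0): P(S|T) = (5/16)/(5/8) = 1/2;  -(5/16)·log₂(1/2) = 0.3125
  (S=0,T=1): P(S|T) = (1/8)/(1/4) = 1/2;  -(1/8)·log₂(1/2) = 0.1250
  (S=0,T=2): P(S|T) = (1/16)/(1/8) = 1/2;  -(1/16)·log₂(1/2) = 0.0625
  (S=1,T=0): P(S|T) = (5/32)/(5/8) = 1/4;  -(5/32)·log₂(1/4) = 0.3125
  (S=1,T=1): P(S|T) = (1/16)/(1/4) = 1/4;  -(1/16)·log₂(1/4) = 0.1250
  (S=1,T=2): P(S|T) = (1/32)/(1/8) = 1/4;  -(1/32)·log₂(1/4) = 0.0625
  (S=2,T=0): P(S|T) = (5/32)/(5/8) = 1/4;  -(5/32)·log₂(1/4) = 0.3125
  (S=2,T=1): P(S|T) = (1/16)/(1/4) = 1/4;  -(1/16)·log₂(1/4) = 0.1250
  (S=2,T=2): P(S|T) = (1/32)/(1/8) = 1/4;  -(1/32)·log₂(1/4) = 0.0625
H(S|T) = 0.3125 + 0.1250 + 0.0625 + 0.3125 + 0.1250 + 0.0625 + 0.3125 + 0.1250 + 0.0625
  = 1.5000 bits
H(S) - H(S|T) = 1.5000 - 1.5000 = 0.0000 bits

Both sides equal 0.0000 bits, so I(S;T) = H(S) - H(S|T) ✓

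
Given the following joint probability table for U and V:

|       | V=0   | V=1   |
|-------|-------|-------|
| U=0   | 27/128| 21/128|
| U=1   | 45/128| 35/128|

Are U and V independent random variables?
Marginal P(U) (row sums):
  P(U=0) = 27/128 + 21/128 = 3/8
  P(U=1) = 45/128 + 35/128 = 5/8
Marginal P(V) (column sums):
  P(V=0) = 27/128 + 45/128 = 9/16
  P(V=1) = 21/128 + 35/128 = 7/16

U and V are independent iff P(U=i,V=j) = P(U=i)·P(V=j) for every cell.
  P(U=0)·P(V=0) = 3/8 × 9/16 = 27/128 = P(U=0,V=0) ✓
  P(U=0)·P(V=1) = 3/8 × 7/16 = 21/128 = P(U=0,V=1) ✓
  P(U=1)·P(V=0) = 5/8 × 9/16 = 45/128 = P(U=1,V=0) ✓
  P(U=1)·P(V=1) = 5/8 × 7/16 = 35/128 = P(U=1,V=1) ✓

Yes, U and V are independent: every cell factors, so I(U;V) = 0 bits.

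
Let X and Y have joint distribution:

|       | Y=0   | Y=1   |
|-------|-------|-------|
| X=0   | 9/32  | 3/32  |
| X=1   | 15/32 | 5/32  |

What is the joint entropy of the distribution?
H(X,Y) = -Σ P(X,Y) log₂ P(X,Y), summed over the non-zero cells:
H(X,Y) = -[(9/32)·log₂(9/32) + (3/32)·log₂(3/32) + (15/32)·log₂(15/32) + (5/32)·log₂(5/32)]
  = 0.5147 + 0.3202 + 0.5124 + 0.4184
  = 1.7657 bits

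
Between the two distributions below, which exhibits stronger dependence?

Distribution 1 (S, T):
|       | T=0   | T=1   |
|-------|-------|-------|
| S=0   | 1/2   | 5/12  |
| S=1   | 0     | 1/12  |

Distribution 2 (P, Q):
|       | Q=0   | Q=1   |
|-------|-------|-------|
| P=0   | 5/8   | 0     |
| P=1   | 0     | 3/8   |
Distribution 1 (S, T):
Marginal P(S) (row sums):
  P(S=0) = 1/2 + 5/12 = 11/12
  P(S=1) = 0 + 1/12 = 1/12
Marginal P(T) (column sums):
  P(T=0) = 1/2 + 0 = 1/2
  P(T=1) = 5/12 + 1/12 = 1/2

H(S) = -[(11/12)·log₂(11/12) + (1/12)·log₂(1/12)]
  = 0.1151 + 0.2987
  = 0.4138 bits
H(T) = -[(1/2)·log₂(1/2) + (1/2)·log₂(1/2)]
  = 0.5000 + 0.5000
  = 1.0000 bits
H(S,T) = -[(1/2)·log₂(1/2) + (5/12)·log₂(5/12) + (1/12)·log₂(1/12)]
  = 0.5000 + 0.5263 + 0.2987
  = 1.3250 bits

I(S;T) = H(S) + H(T) - H(S,T)
  = 0.4138 + 1.0000 - 1.3250
  = 0.0888 bits

Distribution 2 (P, Q):
Marginal P(P) (row sums):
  P(P=0) = 5/8 + 0 = 5/8
  P(P=1) = 0 + 3/8 = 3/8
Marginal P(Q) (column sums):
  P(Q=0) = 5/8 + 0 = 5/8
  P(Q=1) = 0 + 3/8 = 3/8

H(P) = -[(5/8)·log₂(5/8) + (3/8)·log₂(3/8)]
  = 0.4238 + 0.5306
  = 0.9544 bits
H(Q) = -[(5/8)·log₂(5/8) + (3/8)·log₂(3/8)]
  = 0.4238 + 0.5306
  = 0.9544 bits
H(P,Q) = -[(5/8)·log₂(5/8) + (3/8)·log₂(3/8)]
  = 0.4238 + 0.5306
  = 0.9544 bits

I(P;Q) = H(P) + H(Q) - H(P,Q)
  = 0.9544 + 0.9544 - 0.9544
  = 0.9544 bits

I(P;Q) = 0.9544 bits > I(S;T) = 0.0888 bits, so (P, Q) has the higher mutual information (stronger dependence).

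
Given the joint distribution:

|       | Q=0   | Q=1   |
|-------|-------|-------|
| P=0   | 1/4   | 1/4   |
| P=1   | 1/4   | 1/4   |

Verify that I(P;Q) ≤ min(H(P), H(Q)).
Marginal P(P) (row sums):
  P(P=0) = 1/4 + 1/4 = 1/2
  P(P=1) = 1/4 + 1/4 = 1/2
Marginal P(Q) (column sums):
  P(Q=0) = 1/4 + 1/4 = 1/2
  P(Q=1) = 1/4 + 1/4 = 1/2

H(P) = -[(1/2)·log₂(1/2) + (1/2)·log₂(1/2)]
  = 0.5000 + 0.5000
  = 1.0000 bits
H(Q) = -[(1/2)·log₂(1/2) + (1/2)·log₂(1/2)]
  = 0.5000 + 0.5000
  = 1.0000 bits
H(P,Q) = -[(1/4)·log₂(1/4) + (1/4)·log₂(1/4) + (1/4)·log₂(1/4) + (1/4)·log₂(1/4)]
  = 0.5000 + 0.5000 + 0.5000 + 0.5000
  = 2.0000 bits

I(P;Q) = H(P) + H(Q) - H(P,Q)
  = 1.0000 + 1.0000 - 2.0000
  = 0.0000 bits

min(H(P), H(Q)) = min(1.0000, 1.0000) = 1.0000 bits
Since 0.0000 ≤ 1.0000, the bound is satisfied ✓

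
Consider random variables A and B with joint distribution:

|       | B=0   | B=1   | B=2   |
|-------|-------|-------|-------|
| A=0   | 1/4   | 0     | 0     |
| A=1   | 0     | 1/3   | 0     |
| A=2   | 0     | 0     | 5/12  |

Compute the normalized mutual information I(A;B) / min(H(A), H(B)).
Marginal P(A) (row sums):
  P(A=0) = 1/4 + 0 + 0 = 1/4
  P(A=1) = 0 + 1/3 + 0 = 1/3
  P(A=2) = 0 + 0 + 5/12 = 5/12
Marginal P(B) (column sums):
  P(B=0) = 1/4 + 0 + 0 = 1/4
  P(B=1) = 0 + 1/3 + 0 = 1/3
  P(B=2) = 0 + 0 + 5/12 = 5/12

H(A) = -[(1/4)·log₂(1/4) + (1/3)·log₂(1/3) + (5/12)·log₂(5/12)]
  = 0.5000 + 0.5283 + 0.5263
  = 1.5546 bits
H(B) = -[(1/4)·log₂(1/4) + (1/3)·log₂(1/3) + (5/12)·log₂(5/12)]
  = 0.5000 + 0.5283 + 0.5263
  = 1.5546 bits
H(A,B) = -[(1/4)·log₂(1/4) + (1/3)·log₂(1/3) + (5/12)·log₂(5/12)]
  = 0.5000 + 0.5283 + 0.5263
  = 1.5546 bits

I(A;B) = H(A) + H(B) - H(A,B)
  = 1.5546 + 1.5546 - 1.5546
  = 1.5546 bits

min(H(A), H(B)) = min(1.5546, 1.5546) = 1.5546 bits
Normalized MI = 1.5546 / 1.5546 = 1.0000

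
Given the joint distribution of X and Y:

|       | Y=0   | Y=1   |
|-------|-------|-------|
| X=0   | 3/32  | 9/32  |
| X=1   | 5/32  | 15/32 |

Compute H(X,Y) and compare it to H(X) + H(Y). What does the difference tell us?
Marginal P(X) (row sums):
  P(X=0) = 3/32 + 9/32 = 3/8
  P(X=1) = 5/32 + 15/32 = 5/8
Marginal P(Y) (column sums):
  P(Y=0) = 3/32 + 5/32 = 1/4
  P(Y=1) = 9/32 + 15/32 = 3/4

H(X,Y) = -[(3/32)·log₂(3/32) + (9/32)·log₂(9/32) + (5/32)·log₂(5/32) + (15/32)·log₂(15/32)]
  = 0.3202 + 0.5147 + 0.4184 + 0.5124
  = 1.7657 bits
H(X) = -[(3/8)·log₂(3/8) + (5/8)·log₂(5/8)]
  = 0.5306 + 0.4238
  = 0.9544 bits
H(Y) = -[(1/4)·log₂(1/4) + (3/4)·log₂(3/4)]
  = 0.5000 + 0.3113
  = 0.8113 bits

H(X) + H(Y) = 0.9544 + 0.8113 = 1.7657 bits
Difference: H(X) + H(Y) - H(X,Y) = 1.7657 - 1.7657 = 0.0000 bits = I(X;Y)

The difference is the mutual information; it is 0 here, so X and Y are independent (the joint entropy equals the sum of the marginal entropies).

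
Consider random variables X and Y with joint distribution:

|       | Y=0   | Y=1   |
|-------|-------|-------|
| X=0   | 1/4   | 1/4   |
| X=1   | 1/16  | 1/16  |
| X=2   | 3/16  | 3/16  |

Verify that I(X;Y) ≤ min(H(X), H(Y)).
Marginal P(X) (row sums):
  P(X=0) = 1/4 + 1/4 = 1/2
  P(X=1) = 1/16 + 1/16 = 1/8
  P(X=2) = 3/16 + 3/16 = 3/8
Marginal P(Y) (column sums):
  P(Y=0) = 1/4 + 1/16 + 3/16 = 1/2
  P(Y=1) = 1/4 + 1/16 + 3/16 = 1/2

H(X) = -[(1/2)·log₂(1/2) + (1/8)·log₂(1/8) + (3/8)·log₂(3/8)]
  = 0.5000 + 0.3750 + 0.5306
  = 1.4056 bits
H(Y) = -[(1/2)·log₂(1/2) + (1/2)·log₂(1/2)]
  = 0.5000 + 0.5000
  = 1.0000 bits
H(X,Y) = -[(1/4)·log₂(1/4) + (1/4)·log₂(1/4) + (1/16)·log₂(1/16) + (1/16)·log₂(1/16) + (3/16)·log₂(3/16) + (3/16)·log₂(3/16)]
  = 0.5000 + 0.5000 + 0.2500 + 0.2500 + 0.4528 + 0.4528
  = 2.4056 bits

I(X;Y) = H(X) + H(Y) - H(X,Y)
  = 1.4056 + 1.0000 - 2.4056
  = 0.0000 bits

min(H(X), H(Y)) = min(1.4056, 1.0000) = 1.0000 bits
Since 0.0000 ≤ 1.0000, the bound is satisfied ✓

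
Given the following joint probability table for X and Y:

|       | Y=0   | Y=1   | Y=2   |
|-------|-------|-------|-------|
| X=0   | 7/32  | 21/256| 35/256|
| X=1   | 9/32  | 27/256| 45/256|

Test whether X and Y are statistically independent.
Marginal P(X) (row sums):
  P(X=0) = 7/32 + 21/256 + 35/256 = 7/16
  P(X=1) = 9/32 + 27/256 + 45/256 = 9/16
Marginal P(Y) (column sums):
  P(Y=0) = 7/32 + 9/32 = 1/2
  P(Y=1) = 21/256 + 27/256 = 3/16
  P(Y=2) = 35/256 + 45/256 = 5/16

X and Y are independent iff P(X=i,Y=j) = P(X=i)·P(Y=j) for every cell.
  P(X=0)·P(Y=0) = 7/16 × 1/2 = 7/32 = P(X=0,Y=0) ✓
  P(X=0)·P(Y=1) = 7/16 × 3/16 = 21/256 = P(X=0,Y=1) ✓
  P(X=0)·P(Y=2) = 7/16 × 5/16 = 35/256 = P(X=0,Y=2) ✓
  P(X=1)·P(Y=0) = 9/16 × 1/2 = 9/32 = P(X=1,Y=0) ✓
  P(X=1)·P(Y=1) = 9/16 × 3/16 = 27/256 = P(X=1,Y=1) ✓
  P(X=1)·P(Y=2) = 9/16 × 5/16 = 45/256 = P(X=1,Y=2) ✓

Yes, X and Y are independent: every cell factors, so I(X;Y) = 0 bits.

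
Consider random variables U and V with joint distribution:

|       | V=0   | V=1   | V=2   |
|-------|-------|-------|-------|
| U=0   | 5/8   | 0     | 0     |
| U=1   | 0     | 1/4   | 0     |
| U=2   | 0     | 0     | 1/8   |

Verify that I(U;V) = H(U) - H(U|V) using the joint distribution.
Left side, from I(U;V) = H(U) + H(V) - H(U,V):
Marginal P(U) (row sums):
  P(U=0) = 5/8 + 0 + 0 = 5/8
  P(U=1) = 0 + 1/4 + 0 = 1/4
  P(U=2) = 0 + 0 + 1/8 = 1/8
Marginal P(V) (column sums):
  P(V=0) = 5/8 + 0 + 0 = 5/8
  P(V=1) = 0 + 1/4 + 0 = 1/4
  P(V=2) = 0 + 0 + 1/8 = 1/8

H(U) = -[(5/8)·log₂(5/8) + (1/4)·log₂(1/4) + (1/8)·log₂(1/8)]
  = 0.4238 + 0.5000 + 0.3750
  = 1.2988 bits
H(V) = -[(5/8)·log₂(5/8) + (1/4)·log₂(1/4) + (1/8)·log₂(1/8)]
  = 0.4238 + 0.5000 + 0.3750
  = 1.2988 bits
H(U,V) = -[(5/8)·log₂(5/8) + (1/4)·log₂(1/4) + (1/8)·log₂(1/8)]
  = 0.4238 + 0.5000 + 0.3750
  = 1.2988 bits

I(U;V) = H(U) + H(V) - H(U,V)
  = 1.2988 + 1.2988 - 1.2988
  = 1.2988 bits

Right side, with H(U|V) computed directly from the conditional probabilities:
H(U|V) = -Σ P(U,V)·log₂ P(U|V), where P(U|V) = P(U,V) / P(V)
  (cells with P(U,V) = 0 contribute 0)
  (U=0,V=0): P(U|V) = (5/8)/(5/8) = 1;  -(5/8)·log₂(1) = 0.0000
  (U=1,V=1): P(U|V) = (1/4)/(1/4) = 1;  -(1/4)·log₂(1) = 0.0000
  (U=2,V=2): P(U|V) = (1/8)/(1/8) = 1;  -(1/8)·log₂(1) = 0.0000
H(U|V) = 0.0000 + 0.0000 + 0.0000
  = 0.0000 bits
H(U) - H(U|V) = 1.2988 - 0.0000 = 1.2988 bits

Both sides equal 1.2988 bits, so I(U;V) = H(U) - H(U|V) ✓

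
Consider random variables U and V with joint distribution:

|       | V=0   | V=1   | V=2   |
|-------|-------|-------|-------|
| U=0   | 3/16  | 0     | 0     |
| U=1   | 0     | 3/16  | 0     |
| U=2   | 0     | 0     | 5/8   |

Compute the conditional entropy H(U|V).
Marginal P(V) (column sums):
  P(V=0) = 3/16 + 0 + 0 = 3/16
  P(V=1) = 0 + 3/16 + 0 = 3/16
  P(V=2) = 0 + 0 + 5/8 = 5/8

H(U|V) = -Σ P(U,V)·log₂ P(U|V), where P(U|V) = P(U,V) / P(V)
  (cells with P(U,V) = 0 contribute 0)
  (U=0,V=0): P(U|V) = (3/16)/(3/16) = 1;  -(3/16)·log₂(1) = 0.0000
  (U=1,V=1): P(U|V) = (3/16)/(3/16) = 1;  -(3/16)·log₂(1) = 0.0000
  (U=2,V=2): P(U|V) = (5/8)/(5/8) = 1;  -(5/8)·log₂(1) = 0.0000
H(U|V) = 0.0000 + 0.0000 + 0.0000
  = 0.0000 bits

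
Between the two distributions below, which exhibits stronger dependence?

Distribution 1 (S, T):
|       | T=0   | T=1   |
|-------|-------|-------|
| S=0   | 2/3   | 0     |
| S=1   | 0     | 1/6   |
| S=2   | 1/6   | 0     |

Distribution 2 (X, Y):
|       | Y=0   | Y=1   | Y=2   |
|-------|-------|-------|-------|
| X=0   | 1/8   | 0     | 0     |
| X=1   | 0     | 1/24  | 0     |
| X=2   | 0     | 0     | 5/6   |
Distribution 1 (S, T):
Marginal P(S) (row sums):
  P(S=0) = 2/3 + 0 = 2/3
  P(S=1) = 0 + 1/6 = 1/6
  P(S=2) = 1/6 + 0 = 1/6
Marginal P(T) (column sums):
  P(T=0) = 2/3 + 0 + 1/6 = 5/6
  P(T=1) = 0 + 1/6 + 0 = 1/6

H(S) = -[(2/3)·log₂(2/3) + (1/6)·log₂(1/6) + (1/6)·log₂(1/6)]
  = 0.3900 + 0.4308 + 0.4308
  = 1.2516 bits
H(T) = -[(5/6)·log₂(5/6) + (1/6)·log₂(1/6)]
  = 0.2192 + 0.4308
  = 0.6500 bits
H(S,T) = -[(2/3)·log₂(2/3) + (1/6)·log₂(1/6) + (1/6)·log₂(1/6)]
  = 0.3900 + 0.4308 + 0.4308
  = 1.2516 bits

I(S;T) = H(S) + H(T) - H(S,T)
  = 1.2516 + 0.6500 - 1.2516
  = 0.6500 bits

Distribution 2 (X, Y):
Marginal P(X) (row sums):
  P(X=0) = 1/8 + 0 + 0 = 1/8
  P(X=1) = 0 + 1/24 + 0 = 1/24
  P(X=2) = 0 + 0 + 5/6 = 5/6
Marginal P(Y) (column sums):
  P(Y=0) = 1/8 + 0 + 0 = 1/8
  P(Y=1) = 0 + 1/24 + 0 = 1/24
  P(Y=2) = 0 + 0 + 5/6 = 5/6

H(X) = -[(1/8)·log₂(1/8) + (1/24)·log₂(1/24) + (5/6)·log₂(5/6)]
  = 0.3750 + 0.1910 + 0.2192
  = 0.7852 bits
H(Y) = -[(1/8)·log₂(1/8) + (1/24)·log₂(1/24) + (5/6)·log₂(5/6)]
  = 0.3750 + 0.1910 + 0.2192
  = 0.7852 bits
H(X,Y) = -[(1/8)·log₂(1/8) + (1/24)·log₂(1/24) + (5/6)·log₂(5/6)]
  = 0.3750 + 0.1910 + 0.2192
  = 0.7852 bits

I(X;Y) = H(X) + H(Y) - H(X,Y)
  = 0.7852 + 0.7852 - 0.7852
  = 0.7852 bits

I(X;Y) = 0.7852 bits > I(S;T) = 0.6500 bits, so (X, Y) has the higher mutual information (stronger dependence).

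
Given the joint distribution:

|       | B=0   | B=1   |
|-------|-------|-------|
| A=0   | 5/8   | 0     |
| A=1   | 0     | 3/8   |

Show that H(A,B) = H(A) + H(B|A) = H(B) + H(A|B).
Marginal P(A) (row sums):
  P(A=0) = 5/8 + 0 = 5/8
  P(A=1) = 0 + 3/8 = 3/8
Marginal P(B) (column sums):
  P(B=0) = 5/8 + 0 = 5/8
  P(B=1) = 0 + 3/8 = 3/8

Decomposition 1: H(A) + H(B|A)
H(A) = -[(5/8)·log₂(5/8) + (3/8)·log₂(3/8)]
  = 0.4238 + 0.5306
  = 0.9544 bits
H(B|A) = -Σ P(A,B)·log₂ P(B|A), where P(B|A) = P(A,B) / P(A)
  (cells with P(A,B) = 0 contribute 0)
  (A=0,B=0): P(B|A) = (5/8)/(5/8) = 1;  -(5/8)·log₂(1) = 0.0000
  (A=1,B=1): P(B|A) = (3/8)/(3/8) = 1;  -(3/8)·log₂(1) = 0.0000
H(B|A) = 0.0000 + 0.0000
  = 0.0000 bits
H(A) + H(B|A) = 0.9544 + 0.0000 = 0.9544 bits

Decomposition 2: H(B) + H(A|B)
H(B) = -[(5/8)·log₂(5/8) + (3/8)·log₂(3/8)]
  = 0.4238 + 0.5306
  = 0.9544 bits
H(A|B) = -Σ P(A,B)·log₂ P(A|B), where P(A|B) = P(A,B) / P(B)
  (cells with P(A,B) = 0 contribute 0)
  (A=0,B=0): P(A|B) = (5/8)/(5/8) = 1;  -(5/8)·log₂(1) = 0.0000
  (A=1,B=1): P(A|B) = (3/8)/(3/8) = 1;  -(3/8)·log₂(1) = 0.0000
H(A|B) = 0.0000 + 0.0000
  = 0.0000 bits
H(B) + H(A|B) = 0.9544 + 0.0000 = 0.9544 bits

Direct computation of the joint entropy:
H(A,B) = -[(5/8)·log₂(5/8) + (3/8)·log₂(3/8)]
  = 0.4238 + 0.5306
  = 0.9544 bits

All three agree: H(A,B) = 0.9544 bits ✓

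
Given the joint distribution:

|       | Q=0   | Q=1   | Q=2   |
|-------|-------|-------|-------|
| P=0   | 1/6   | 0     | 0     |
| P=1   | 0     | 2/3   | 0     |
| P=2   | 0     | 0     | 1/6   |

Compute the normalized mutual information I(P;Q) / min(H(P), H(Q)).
Marginal P(P) (row sums):
  P(P=0) = 1/6 + 0 + 0 = 1/6
  P(P=1) = 0 + 2/3 + 0 = 2/3
  P(P=2) = 0 + 0 + 1/6 = 1/6
Marginal P(Q) (column sums):
  P(Q=0) = 1/6 + 0 + 0 = 1/6
  P(Q=1) = 0 + 2/3 + 0 = 2/3
  P(Q=2) = 0 + 0 + 1/6 = 1/6

H(P) = -[(1/6)·log₂(1/6) + (2/3)·log₂(2/3) + (1/6)·log₂(1/6)]
  = 0.4308 + 0.3900 + 0.4308
  = 1.2516 bits
H(Q) = -[(1/6)·log₂(1/6) + (2/3)·log₂(2/3) + (1/6)·log₂(1/6)]
  = 0.4308 + 0.3900 + 0.4308
  = 1.2516 bits
H(P,Q) = -[(1/6)·log₂(1/6) + (2/3)·log₂(2/3) + (1/6)·log₂(1/6)]
  = 0.4308 + 0.3900 + 0.4308
  = 1.2516 bits

I(P;Q) = H(P) + H(Q) - H(P,Q)
  = 1.2516 + 1.2516 - 1.2516
  = 1.2516 bits

min(H(P), H(Q)) = min(1.2516, 1.2516) = 1.2516 bits
Normalized MI = 1.2516 / 1.2516 = 1.0000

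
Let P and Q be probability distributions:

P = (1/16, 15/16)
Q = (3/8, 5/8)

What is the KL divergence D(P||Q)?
D(P||Q) = Σ P(i) log₂(P(i)/Q(i))
  i=0: (1/16) × log₂((1/16)/(3/8)) = (1/16) × log₂(1/6) = -0.1616
  i=1: (15/16) × log₂((15/16)/(5/8)) = (15/16) × log₂(3/2) = 0.5484
D(P||Q) = -0.1616 + 0.5484
  = 0.3868 bits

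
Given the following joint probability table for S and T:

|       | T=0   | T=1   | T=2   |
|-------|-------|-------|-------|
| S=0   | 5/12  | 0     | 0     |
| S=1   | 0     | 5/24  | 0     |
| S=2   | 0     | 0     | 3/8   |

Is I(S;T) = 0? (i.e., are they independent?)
Marginal P(S) (row sums):
  P(S=0) = 5/12 + 0 + 0 = 5/12
  P(S=1) = 0 + 5/24 + 0 = 5/24
  P(S=2) = 0 + 0 + 3/8 = 3/8
Marginal P(T) (column sums):
  P(T=0) = 5/12 + 0 + 0 = 5/12
  P(T=1) = 0 + 5/24 + 0 = 5/24
  P(T=2) = 0 + 0 + 3/8 = 3/8

S and T are independent iff P(S=i,T=j) = P(S=i)·P(T=j) for every cell.
  P(S=0)·P(T=0) = 5/12 × 5/12 = 25/144, but P(S=0,T=0) = 5/12 ✗

No, S and T are not independent. Quantitatively, I(S;T) > 0:

H(S) = -[(5/12)·log₂(5/12) + (5/24)·log₂(5/24) + (3/8)·log₂(3/8)]
  = 0.5263 + 0.4715 + 0.5306
  = 1.5284 bits
H(T) = -[(5/12)·log₂(5/12) + (5/24)·log₂(5/24) + (3/8)·log₂(3/8)]
  = 0.5263 + 0.4715 + 0.5306
  = 1.5284 bits
H(S,T) = -[(5/12)·log₂(5/12) + (5/24)·log₂(5/24) + (3/8)·log₂(3/8)]
  = 0.5263 + 0.4715 + 0.5306
  = 1.5284 bits
I(S;T) = H(S) + H(T) - H(S,T) = 1.5284 + 1.5284 - 1.5284 = 1.5284 bits > 0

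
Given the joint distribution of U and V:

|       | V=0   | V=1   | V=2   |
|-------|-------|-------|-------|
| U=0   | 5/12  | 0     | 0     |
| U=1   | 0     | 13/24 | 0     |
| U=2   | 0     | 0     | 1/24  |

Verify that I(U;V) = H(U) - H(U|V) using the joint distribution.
Left side, from I(U;V) = H(U) + H(V) - H(U,V):
Marginal P(U) (row sums):
  P(U=0) = 5/12 + 0 + 0 = 5/12
  P(U=1) = 0 + 13/24 + 0 = 13/24
  P(U=2) = 0 + 0 + 1/24 = 1/24
Marginal P(V) (column sums):
  P(V=0) = 5/12 + 0 + 0 = 5/12
  P(V=1) = 0 + 13/24 + 0 = 13/24
  P(V=2) = 0 + 0 + 1/24 = 1/24

H(U) = -[(5/12)·log₂(5/12) + (13/24)·log₂(13/24) + (1/24)·log₂(1/24)]
  = 0.5263 + 0.4791 + 0.1910
  = 1.1964 bits
H(V) = -[(5/12)·log₂(5/12) + (13/24)·log₂(13/24) + (1/24)·log₂(1/24)]
  = 0.5263 + 0.4791 + 0.1910
  = 1.1964 bits
H(U,V) = -[(5/12)·log₂(5/12) + (13/24)·log₂(13/24) + (1/24)·log₂(1/24)]
  = 0.5263 + 0.4791 + 0.1910
  = 1.1964 bits

I(U;V) = H(U) + H(V) - H(U,V)
  = 1.1964 + 1.1964 - 1.1964
  = 1.1964 bits

Right side, with H(U|V) computed directly from the conditional probabilities:
H(U|V) = -Σ P(U,V)·log₂ P(U|V), where P(U|V) = P(U,V) / P(V)
  (cells with P(U,V) = 0 contribute 0)
  (U=0,V=0): P(U|V) = (5/12)/(5/12) = 1;  -(5/12)·log₂(1) = 0.0000
  (U=1,V=1): P(U|V) = (13/24)/(13/24) = 1;  -(13/24)·log₂(1) = 0.0000
  (U=2,V=2): P(U|V) = (1/24)/(1/24) = 1;  -(1/24)·log₂(1) = 0.0000
H(U|V) = 0.0000 + 0.0000 + 0.0000
  = 0.0000 bits
H(U) - H(U|V) = 1.1964 - 0.0000 = 1.1964 bits

Both sides equal 1.1964 bits, so I(U;V) = H(U) - H(U|V) ✓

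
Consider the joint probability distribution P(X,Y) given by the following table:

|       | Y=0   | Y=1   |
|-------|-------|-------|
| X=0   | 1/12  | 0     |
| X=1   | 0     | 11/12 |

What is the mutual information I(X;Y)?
Marginal P(X) (row sums):
  P(X=0) = 1/12 + 0 = 1/12
  P(X=1) = 0 + 11/12 = 11/12
Marginal P(Y) (column sums):
  P(Y=0) = 1/12 + 0 = 1/12
  P(Y=1) = 0 + 11/12 = 11/12

H(X) = -[(1/12)·log₂(1/12) + (11/12)·log₂(11/12)]
  = 0.2987 + 0.1151
  = 0.4138 bits
H(Y) = -[(1/12)·log₂(1/12) + (11/12)·log₂(11/12)]
  = 0.2987 + 0.1151
  = 0.4138 bits
H(X,Y) = -[(1/12)·log₂(1/12) + (11/12)·log₂(11/12)]
  = 0.2987 + 0.1151
  = 0.4138 bits

I(X;Y) = H(X) + H(Y) - H(X,Y)
  = 0.4138 + 0.4138 - 0.4138
  = 0.4138 bits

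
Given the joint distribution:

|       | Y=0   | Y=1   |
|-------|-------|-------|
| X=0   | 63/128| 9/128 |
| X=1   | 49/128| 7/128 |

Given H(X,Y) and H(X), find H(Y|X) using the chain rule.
From the chain rule: H(X,Y) = H(X) + H(Y|X)
Therefore: H(Y|X) = H(X,Y) - H(X)

H(X,Y) = -[(63/128)·log₂(63/128) + (9/128)·log₂(9/128) + (49/128)·log₂(49/128) + (7/128)·log₂(7/128)]
  = 0.5034 + 0.2693 + 0.5303 + 0.2293
  = 1.5323 bits
Marginal P(X) (row sums):
  P(X=0) = 63/128 + 9/128 = 9/16
  P(X=1) = 49/128 + 7/128 = 7/16
H(X) = -[(9/16)·log₂(9/16) + (7/16)·log₂(7/16)]
  = 0.4669 + 0.5218
  = 0.9887 bits

H(Y|X) = 1.5323 - 0.9887 = 0.5436 bits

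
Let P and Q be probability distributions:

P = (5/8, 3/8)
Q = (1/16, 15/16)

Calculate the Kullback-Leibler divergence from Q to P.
D(P||Q) = Σ P(i) log₂(P(i)/Q(i))
  i=0: (5/8) × log₂((5/8)/(1/16)) = (5/8) × log₂(10) = 2.0762
  i=1: (3/8) × log₂((3/8)/(15/16)) = (3/8) × log₂(2/5) = -0.4957
D(P||Q) = 2.0762 - 0.4957
  = 1.5805 bits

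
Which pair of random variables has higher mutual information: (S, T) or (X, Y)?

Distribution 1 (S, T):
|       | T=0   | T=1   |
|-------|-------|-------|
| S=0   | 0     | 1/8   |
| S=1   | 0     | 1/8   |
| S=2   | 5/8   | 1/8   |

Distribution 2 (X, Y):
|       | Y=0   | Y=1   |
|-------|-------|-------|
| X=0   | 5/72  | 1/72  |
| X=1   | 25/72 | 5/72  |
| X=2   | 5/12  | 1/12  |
Distribution 1 (S, T):
Marginal P(S) (row sums):
  P(S=0) = 0 + 1/8 = 1/8
  P(S=1) = 0 + 1/8 = 1/8
  P(S=2) = 5/8 + 1/8 = 3/4
Marginal P(T) (column sums):
  P(T=0) = 0 + 0 + 5/8 = 5/8
  P(T=1) = 1/8 + 1/8 + 1/8 = 3/8

H(S) = -[(1/8)·log₂(1/8) + (1/8)·log₂(1/8) + (3/4)·log₂(3/4)]
  = 0.3750 + 0.3750 + 0.3113
  = 1.0613 bits
H(T) = -[(5/8)·log₂(5/8) + (3/8)·log₂(3/8)]
  = 0.4238 + 0.5306
  = 0.9544 bits
H(S,T) = -[(1/8)·log₂(1/8) + (1/8)·log₂(1/8) + (5/8)·log₂(5/8) + (1/8)·log₂(1/8)]
  = 0.3750 + 0.3750 + 0.4238 + 0.3750
  = 1.5488 bits

I(S;T) = H(S) + H(T) - H(S,T)
  = 1.0613 + 0.9544 - 1.5488
  = 0.4669 bits

Distribution 2 (X, Y):
Marginal P(X) (row sums):
  P(X=0) = 5/72 + 1/72 = 1/12
  P(X=1) = 25/72 + 5/72 = 5/12
  P(X=2) = 5/12 + 1/12 = 1/2
Marginal P(Y) (column sums):
  P(Y=0) = 5/72 + 25/72 + 5/12 = 5/6
  P(Y=1) = 1/72 + 5/72 + 1/12 = 1/6

H(X) = -[(1/12)·log₂(1/12) + (5/12)·log₂(5/12) + (1/2)·log₂(1/2)]
  = 0.2987 + 0.5263 + 0.5000
  = 1.3250 bits
H(Y) = -[(5/6)·log₂(5/6) + (1/6)·log₂(1/6)]
  = 0.2192 + 0.4308
  = 0.6500 bits
H(X,Y) = -[(5/72)·log₂(5/72) + (1/72)·log₂(1/72) + (25/72)·log₂(25/72) + (5/72)·log₂(5/72) + (5/12)·log₂(5/12) + (1/12)·log₂(1/12)]
  = 0.2672 + 0.0857 + 0.5299 + 0.2672 + 0.5263 + 0.2987
  = 1.9750 bits

I(X;Y) = H(X) + H(Y) - H(X,Y)
  = 1.3250 + 0.6500 - 1.9750
  = 0.0000 bits

I(S;T) = 0.4669 bits > I(X;Y) = 0.0000 bits, so (S, T) has the higher mutual information (stronger dependence).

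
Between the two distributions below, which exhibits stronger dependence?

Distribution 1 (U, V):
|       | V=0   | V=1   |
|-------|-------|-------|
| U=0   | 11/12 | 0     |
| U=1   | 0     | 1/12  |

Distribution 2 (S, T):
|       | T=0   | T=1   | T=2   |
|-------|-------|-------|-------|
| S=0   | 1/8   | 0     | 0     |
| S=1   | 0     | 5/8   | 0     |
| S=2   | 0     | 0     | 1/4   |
Distribution 1 (U, V):
Marginal P(U) (row sums):
  P(U=0) = 11/12 + 0 = 11/12
  P(U=1) = 0 + 1/12 = 1/12
Marginal P(V) (column sums):
  P(V=0) = 11/12 + 0 = 11/12
  P(V=1) = 0 + 1/12 = 1/12

H(U) = -[(11/12)·log₂(11/12) + (1/12)·log₂(1/12)]
  = 0.1151 + 0.2987
  = 0.4138 bits
H(V) = -[(11/12)·log₂(11/12) + (1/12)·log₂(1/12)]
  = 0.1151 + 0.2987
  = 0.4138 bits
H(U,V) = -[(11/12)·log₂(11/12) + (1/12)·log₂(1/12)]
  = 0.1151 + 0.2987
  = 0.4138 bits

I(U;V) = H(U) + H(V) - H(U,V)
  = 0.4138 + 0.4138 - 0.4138
  = 0.4138 bits

Distribution 2 (S, T):
Marginal P(S) (row sums):
  P(S=0) = 1/8 + 0 + 0 = 1/8
  P(S=1) = 0 + 5/8 + 0 = 5/8
  P(S=2) = 0 + 0 + 1/4 = 1/4
Marginal P(T) (column sums):
  P(T=0) = 1/8 + 0 + 0 = 1/8
  P(T=1) = 0 + 5/8 + 0 = 5/8
  P(T=2) = 0 + 0 + 1/4 = 1/4

H(S) = -[(1/8)·log₂(1/8) + (5/8)·log₂(5/8) + (1/4)·log₂(1/4)]
  = 0.3750 + 0.4238 + 0.5000
  = 1.2988 bits
H(T) = -[(1/8)·log₂(1/8) + (5/8)·log₂(5/8) + (1/4)·log₂(1/4)]
  = 0.3750 + 0.4238 + 0.5000
  = 1.2988 bits
H(S,T) = -[(1/8)·log₂(1/8) + (5/8)·log₂(5/8) + (1/4)·log₂(1/4)]
  = 0.3750 + 0.4238 + 0.5000
  = 1.2988 bits

I(S;T) = H(S) + H(T) - H(S,T)
  = 1.2988 + 1.2988 - 1.2988
  = 1.2988 bits

I(S;T) = 1.2988 bits > I(U;V) = 0.4138 bits, so (S, T) has the higher mutual information (stronger dependence).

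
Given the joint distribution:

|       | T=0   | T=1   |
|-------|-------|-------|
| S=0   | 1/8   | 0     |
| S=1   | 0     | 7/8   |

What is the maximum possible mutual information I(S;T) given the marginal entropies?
The upper bound on mutual information is I(S;T) ≤ min(H(S), H(T)).

Marginal P(S) (row sums):
  P(S=0) = 1/8 + 0 = 1/8
  P(S=1) = 0 + 7/8 = 7/8
Marginal P(T) (column sums):
  P(T=0) = 1/8 + 0 = 1/8
  P(T=1) = 0 + 7/8 = 7/8

H(S) = -[(1/8)·log₂(1/8) + (7/8)·log₂(7/8)]
  = 0.3750 + 0.1686
  = 0.5436 bits
H(T) = -[(1/8)·log₂(1/8) + (7/8)·log₂(7/8)]
  = 0.3750 + 0.1686
  = 0.5436 bits

Maximum possible I(S;T) = min(0.5436, 0.5436) = 0.5436 bits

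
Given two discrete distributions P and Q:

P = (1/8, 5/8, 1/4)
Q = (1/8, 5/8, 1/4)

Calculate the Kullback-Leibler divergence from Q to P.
D(P||Q) = Σ P(i) log₂(P(i)/Q(i))
  i=0: (1/8) × log₂((1/8)/(1/8)) = (1/8) × log₂(1) = 0.0000
  i=1: (5/8) × log₂((5/8)/(5/8)) = (5/8) × log₂(1) = 0.0000
  i=2: (1/4) × log₂((1/4)/(1/4)) = (1/4) × log₂(1) = 0.0000
D(P||Q) = 0.0000 + 0.0000 + 0.0000
  = 0.0000 bits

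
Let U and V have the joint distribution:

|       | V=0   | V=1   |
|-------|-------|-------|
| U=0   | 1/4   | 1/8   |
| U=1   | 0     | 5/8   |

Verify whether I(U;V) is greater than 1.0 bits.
Marginal P(U) (row sums):
  P(U=0) = 1/4 + 1/8 = 3/8
  P(U=1) = 0 + 5/8 = 5/8
Marginal P(V) (column sums):
  P(V=0) = 1/4 + 0 = 1/4
  P(V=1) = 1/8 + 5/8 = 3/4

H(U) = -[(3/8)·log₂(3/8) + (5/8)·log₂(5/8)]
  = 0.5306 + 0.4238
  = 0.9544 bits
H(V) = -[(1/4)·log₂(1/4) + (3/4)·log₂(3/4)]
  = 0.5000 + 0.3113
  = 0.8113 bits
H(U,V) = -[(1/4)·log₂(1/4) + (1/8)·log₂(1/8) + (5/8)·log₂(5/8)]
  = 0.5000 + 0.3750 + 0.4238
  = 1.2988 bits

I(U;V) = H(U) + H(V) - H(U,V)
  = 0.9544 + 0.8113 - 1.2988
  = 0.4669 bits

No. I(U;V) = 0.4669 bits, which is ≤ 1.0 bits.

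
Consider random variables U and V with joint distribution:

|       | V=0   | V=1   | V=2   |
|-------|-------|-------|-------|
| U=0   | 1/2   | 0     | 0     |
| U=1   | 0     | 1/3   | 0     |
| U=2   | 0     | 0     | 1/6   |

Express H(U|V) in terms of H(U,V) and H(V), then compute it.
H(U|V) = H(U,V) - H(V)

Marginal P(V) (column sums):
  P(V=0) = 1/2 + 0 + 0 = 1/2
  P(V=1) = 0 + 1/3 + 0 = 1/3
  P(V=2) = 0 + 0 + 1/6 = 1/6

H(U,V) = -[(1/2)·log₂(1/2) + (1/3)·log₂(1/3) + (1/6)·log₂(1/6)]
  = 0.5000 + 0.5283 + 0.4308
  = 1.4591 bits
H(V) = -[(1/2)·log₂(1/2) + (1/3)·log₂(1/3) + (1/6)·log₂(1/6)]
  = 0.5000 + 0.5283 + 0.4308
  = 1.4591 bits

H(U|V) = 1.4591 - 1.4591 = 0.0000 bits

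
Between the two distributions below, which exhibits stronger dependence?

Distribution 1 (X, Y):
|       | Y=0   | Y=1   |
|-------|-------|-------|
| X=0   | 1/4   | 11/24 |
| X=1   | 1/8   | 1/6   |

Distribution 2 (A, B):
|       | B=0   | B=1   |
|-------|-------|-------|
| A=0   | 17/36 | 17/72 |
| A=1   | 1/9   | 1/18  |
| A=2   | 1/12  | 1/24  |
Distribution 1 (X, Y):
Marginal P(X) (row sums):
  P(X=0) = 1/4 + 11/24 = 17/24
  P(X=1) = 1/8 + 1/6 = 7/24
Marginal P(Y) (column sums):
  P(Y=0) = 1/4 + 1/8 = 3/8
  P(Y=1) = 11/24 + 1/6 = 5/8

H(X) = -[(17/24)·log₂(17/24) + (7/24)·log₂(7/24)]
  = 0.3524 + 0.5185
  = 0.8709 bits
H(Y) = -[(3/8)·log₂(3/8) + (5/8)·log₂(5/8)]
  = 0.5306 + 0.4238
  = 0.9544 bits
H(X,Y) = -[(1/4)·log₂(1/4) + (11/24)·log₂(11/24) + (1/8)·log₂(1/8) + (1/6)·log₂(1/6)]
  = 0.5000 + 0.5159 + 0.3750 + 0.4308
  = 1.8217 bits

I(X;Y) = H(X) + H(Y) - H(X,Y)
  = 0.8709 + 0.9544 - 1.8217
  = 0.0036 bits

Distribution 2 (A, B):
Marginal P(A) (row sums):
  P(A=0) = 17/36 + 17/72 = 17/24
  P(A=1) = 1/9 + 1/18 = 1/6
  P(A=2) = 1/12 + 1/24 = 1/8
Marginal P(B) (column sums):
  P(B=0) = 17/36 + 1/9 + 1/12 = 2/3
  P(B=1) = 17/72 + 1/18 + 1/24 = 1/3

H(A) = -[(17/24)·log₂(17/24) + (1/6)·log₂(1/6) + (1/8)·log₂(1/8)]
  = 0.3524 + 0.4308 + 0.3750
  = 1.1582 bits
H(B) = -[(2/3)·log₂(2/3) + (1/3)·log₂(1/3)]
  = 0.3900 + 0.5283
  = 0.9183 bits
H(A,B) = -[(17/36)·log₂(17/36) + (17/72)·log₂(17/72) + (1/9)·log₂(1/9) + (1/18)·log₂(1/18) + (1/12)·log₂(1/12) + (1/24)·log₂(1/24)]
  = 0.5112 + 0.4917 + 0.3522 + 0.2317 + 0.2987 + 0.1910
  = 2.0765 bits

I(A;B) = H(A) + H(B) - H(A,B)
  = 1.1582 + 0.9183 - 2.0765
  = 0.0000 bits

I(X;Y) = 0.0036 bits > I(A;B) = 0.0000 bits, so (X, Y) has the higher mutual information (stronger dependence).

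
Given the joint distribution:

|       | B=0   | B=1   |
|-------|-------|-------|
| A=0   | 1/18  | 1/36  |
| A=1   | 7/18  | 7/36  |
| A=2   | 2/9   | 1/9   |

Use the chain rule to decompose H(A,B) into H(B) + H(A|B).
By the chain rule: H(A,B) = H(B) + H(A|B)

Marginal P(B) (column sums):
  P(B=0) = 1/18 + 7/18 + 2/9 = 2/3
  P(B=1) = 1/36 + 7/36 + 1/9 = 1/3
H(B) = -[(2/3)·log₂(2/3) + (1/3)·log₂(1/3)]
  = 0.3900 + 0.5283
  = 0.9183 bits
H(A|B) = -Σ P(A,B)·log₂ P(A|B), where P(A|B) = P(A,B) / P(B)
  (A=0,B=0): P(A|B) = (1/18)/(2/3) = 1/12;  -(1/18)·log₂(1/12) = 0.1992
  (A=0,B=1): P(A|B) = (1/36)/(1/3) = 1/12;  -(1/36)·log₂(1/12) = 0.0996
  (A=1,B=0): P(A|B) = (7/18)/(2/3) = 7/12;  -(7/18)·log₂(7/12) = 0.3024
  (A=1,B=1): P(A|B) = (7/36)/(1/3) = 7/12;  -(7/36)·log₂(7/12) = 0.1512
  (A=2,B=0): P(A|B) = (2/9)/(2/3) = 1/3;  -(2/9)·log₂(1/3) = 0.3522
  (A=2,B=1): P(A|B) = (1/9)/(1/3) = 1/3;  -(1/9)·log₂(1/3) = 0.1761
H(A|B) = 0.1992 + 0.0996 + 0.3024 + 0.1512 + 0.3522 + 0.1761
  = 1.2807 bits

H(A,B) = H(B) + H(A|B) = 0.9183 + 1.2807 = 2.1990 bits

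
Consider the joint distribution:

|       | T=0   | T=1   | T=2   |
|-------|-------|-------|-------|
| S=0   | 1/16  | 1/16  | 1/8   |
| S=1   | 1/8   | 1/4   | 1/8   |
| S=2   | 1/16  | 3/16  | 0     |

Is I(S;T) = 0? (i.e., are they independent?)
Marginal P(S) (row sums):
  P(S=0) = 1/16 + 1/16 + 1/8 = 1/4
  P(S=1) = 1/8 + 1/4 + 1/8 = 1/2
  P(S=2) = 1/16 + 3/16 + 0 = 1/4
Marginal P(T) (column sums):
  P(T=0) = 1/16 + 1/8 + 1/16 = 1/4
  P(T=1) = 1/16 + 1/4 + 3/16 = 1/2
  P(T=2) = 1/8 + 1/8 + 0 = 1/4

S and T are independent iff P(S=i,T=j) = P(S=i)·P(T=j) for every cell.
  P(S=0)·P(T=1) = 1/4 × 1/2 = 1/8, but P(S=0,T=1) = 1/16 ✗

No, S and T are not independent. Quantitatively, I(S;T) > 0:

H(S) = -[(1/4)·log₂(1/4) + (1/2)·log₂(1/2) + (1/4)·log₂(1/4)]
  = 0.5000 + 0.5000 + 0.5000
  = 1.5000 bits
H(T) = -[(1/4)·log₂(1/4) + (1/2)·log₂(1/2) + (1/4)·log₂(1/4)]
  = 0.5000 + 0.5000 + 0.5000
  = 1.5000 bits
H(S,T) = -[(1/16)·log₂(1/16) + (1/16)·log₂(1/16) + (1/8)·log₂(1/8) + (1/8)·log₂(1/8) + (1/4)·log₂(1/4) + (1/8)·log₂(1/8) + (1/16)·log₂(1/16) + (3/16)·log₂(3/16)]
  = 0.2500 + 0.2500 + 0.3750 + 0.3750 + 0.5000 + 0.3750 + 0.2500 + 0.4528
  = 2.8278 bits
I(S;T) = H(S) + H(T) - H(S,T) = 1.5000 + 1.5000 - 2.8278 = 0.1722 bits > 0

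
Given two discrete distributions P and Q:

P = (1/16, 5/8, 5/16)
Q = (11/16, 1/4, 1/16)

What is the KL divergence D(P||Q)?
D(P||Q) = Σ P(i) log₂(P(i)/Q(i))
  i=0: (1/16) × log₂((1/16)/(11/16)) = (1/16) × log₂(1/11) = -0.2162
  i=1: (5/8) × log₂((5/8)/(1/4)) = (5/8) × log₂(5/2) = 0.8262
  i=2: (5/16) × log₂((5/16)/(1/16)) = (5/16) × log₂(5) = 0.7256
D(P||Q) = -0.2162 + 0.8262 + 0.7256
  = 1.3356 bits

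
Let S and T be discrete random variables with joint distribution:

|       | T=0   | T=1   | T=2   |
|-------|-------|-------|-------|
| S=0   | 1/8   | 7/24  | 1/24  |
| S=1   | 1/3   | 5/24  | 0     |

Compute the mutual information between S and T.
Marginal P(S) (row sums):
  P(S=0) = 1/8 + 7/24 + 1/24 = 11/24
  P(S=1) = 1/3 + 5/24 + 0 = 13/24
Marginal P(T) (column sums):
  P(T=0) = 1/8 + 1/3 = 11/24
  P(T=1) = 7/24 + 5/24 = 1/2
  P(T=2) = 1/24 + 0 = 1/24

H(S) = -[(11/24)·log₂(11/24) + (13/24)·log₂(13/24)]
  = 0.5159 + 0.4791
  = 0.9950 bits
H(T) = -[(11/24)·log₂(11/24) + (1/2)·log₂(1/2) + (1/24)·log₂(1/24)]
  = 0.5159 + 0.5000 + 0.1910
  = 1.2069 bits
H(S,T) = -[(1/8)·log₂(1/8) + (7/24)·log₂(7/24) + (1/24)·log₂(1/24) + (1/3)·log₂(1/3) + (5/24)·log₂(5/24)]
  = 0.3750 + 0.5185 + 0.1910 + 0.5283 + 0.4715
  = 2.0843 bits

I(S;T) = H(S) + H(T) - H(S,T)
  = 0.9950 + 1.2069 - 2.0843
  = 0.1176 bits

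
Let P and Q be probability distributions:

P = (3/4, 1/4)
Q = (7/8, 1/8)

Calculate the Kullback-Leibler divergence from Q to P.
D(P||Q) = Σ P(i) log₂(P(i)/Q(i))
  i=0: (3/4) × log₂((3/4)/(7/8)) = (3/4) × log₂(6/7) = -0.1668
  i=1: (1/4) × log₂((1/4)/(1/8)) = (1/4) × log₂(2) = 0.2500
D(P||Q) = -0.1668 + 0.2500
  = 0.0832 bits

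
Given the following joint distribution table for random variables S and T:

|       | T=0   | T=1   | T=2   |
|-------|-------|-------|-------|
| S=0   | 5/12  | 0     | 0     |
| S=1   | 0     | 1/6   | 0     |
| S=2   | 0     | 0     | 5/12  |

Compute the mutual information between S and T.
Marginal P(S) (row sums):
  P(S=0) = 5/12 + 0 + 0 = 5/12
  P(S=1) = 0 + 1/6 + 0 = 1/6
  P(S=2) = 0 + 0 + 5/12 = 5/12
Marginal P(T) (column sums):
  P(T=0) = 5/12 + 0 + 0 = 5/12
  P(T=1) = 0 + 1/6 + 0 = 1/6
  P(T=2) = 0 + 0 + 5/12 = 5/12

H(S) = -[(5/12)·log₂(5/12) + (1/6)·log₂(1/6) + (5/12)·log₂(5/12)]
  = 0.5263 + 0.4308 + 0.5263
  = 1.4834 bits
H(T) = -[(5/12)·log₂(5/12) + (1/6)·log₂(1/6) + (5/12)·log₂(5/12)]
  = 0.5263 + 0.4308 + 0.5263
  = 1.4834 bits
H(S,T) = -[(5/12)·log₂(5/12) + (1/6)·log₂(1/6) + (5/12)·log₂(5/12)]
  = 0.5263 + 0.4308 + 0.5263
  = 1.4834 bits

I(S;T) = H(S) + H(T) - H(S,T)
  = 1.4834 + 1.4834 - 1.4834
  = 1.4834 bits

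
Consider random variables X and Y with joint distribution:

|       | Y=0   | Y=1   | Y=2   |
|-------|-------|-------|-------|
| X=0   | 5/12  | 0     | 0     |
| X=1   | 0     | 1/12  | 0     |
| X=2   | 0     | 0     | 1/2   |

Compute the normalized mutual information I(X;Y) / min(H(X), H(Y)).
Marginal P(X) (row sums):
  P(X=0) = 5/12 + 0 + 0 = 5/12
  P(X=1) = 0 + 1/12 + 0 = 1/12
  P(X=2) = 0 + 0 + 1/2 = 1/2
Marginal P(Y) (column sums):
  P(Y=0) = 5/12 + 0 + 0 = 5/12
  P(Y=1) = 0 + 1/12 + 0 = 1/12
  P(Y=2) = 0 + 0 + 1/2 = 1/2

H(X) = -[(5/12)·log₂(5/12) + (1/12)·log₂(1/12) + (1/2)·log₂(1/2)]
  = 0.5263 + 0.2987 + 0.5000
  = 1.3250 bits
H(Y) = -[(5/12)·log₂(5/12) + (1/12)·log₂(1/12) + (1/2)·log₂(1/2)]
  = 0.5263 + 0.2987 + 0.5000
  = 1.3250 bits
H(X,Y) = -[(5/12)·log₂(5/12) + (1/12)·log₂(1/12) + (1/2)·log₂(1/2)]
  = 0.5263 + 0.2987 + 0.5000
  = 1.3250 bits

I(X;Y) = H(X) + H(Y) - H(X,Y)
  = 1.3250 + 1.3250 - 1.3250
  = 1.3250 bits

min(H(X), H(Y)) = min(1.3250, 1.3250) = 1.3250 bits
Normalized MI = 1.3250 / 1.3250 = 1.0000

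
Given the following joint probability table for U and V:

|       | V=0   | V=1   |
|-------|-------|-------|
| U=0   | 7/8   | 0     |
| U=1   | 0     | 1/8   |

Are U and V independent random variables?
Marginal P(U) (row sums):
  P(U=0) = 7/8 + 0 = 7/8
  P(U=1) = 0 + 1/8 = 1/8
Marginal P(V) (column sums):
  P(V=0) = 7/8 + 0 = 7/8
  P(V=1) = 0 + 1/8 = 1/8

U and V are independent iff P(U=i,V=j) = P(U=i)·P(V=j) for every cell.
  P(U=0)·P(V=0) = 7/8 × 7/8 = 49/64, but P(U=0,V=0) = 7/8 ✗

No, U and V are not independent. Quantitatively, I(U;V) > 0:

H(U) = -[(7/8)·log₂(7/8) + (1/8)·log₂(1/8)]
  = 0.1686 + 0.3750
  = 0.5436 bits
H(V) = -[(7/8)·log₂(7/8) + (1/8)·log₂(1/8)]
  = 0.1686 + 0.3750
  = 0.5436 bits
H(U,V) = -[(7/8)·log₂(7/8) + (1/8)·log₂(1/8)]
  = 0.1686 + 0.3750
  = 0.5436 bits
I(U;V) = H(U) + H(V) - H(U,V) = 0.5436 + 0.5436 - 0.5436 = 0.5436 bits > 0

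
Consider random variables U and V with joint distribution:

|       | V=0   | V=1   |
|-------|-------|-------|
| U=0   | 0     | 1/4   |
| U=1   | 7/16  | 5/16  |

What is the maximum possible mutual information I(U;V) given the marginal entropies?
The upper bound on mutual information is I(U;V) ≤ min(H(U), H(V)).

Marginal P(U) (row sums):
  P(U=0) = 0 + 1/4 = 1/4
  P(U=1) = 7/16 + 5/16 = 3/4
Marginal P(V) (column sums):
  P(V=0) = 0 + 7/16 = 7/16
  P(V=1) = 1/4 + 5/16 = 9/16

H(U) = -[(1/4)·log₂(1/4) + (3/4)·log₂(3/4)]
  = 0.5000 + 0.3113
  = 0.8113 bits
H(V) = -[(7/16)·log₂(7/16) + (9/16)·log₂(9/16)]
  = 0.5218 + 0.4669
  = 0.9887 bits

Maximum possible I(U;V) = min(0.8113, 0.9887) = 0.8113 bits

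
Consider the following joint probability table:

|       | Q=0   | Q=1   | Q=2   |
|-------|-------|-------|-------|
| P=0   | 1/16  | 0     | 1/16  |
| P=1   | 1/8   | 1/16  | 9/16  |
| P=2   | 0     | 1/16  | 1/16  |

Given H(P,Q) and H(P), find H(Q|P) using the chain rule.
From the chain rule: H(P,Q) = H(P) + H(Q|P)
Therefore: H(Q|P) = H(P,Q) - H(P)

H(P,Q) = -[(1/16)·log₂(1/16) + (1/16)·log₂(1/16) + (1/8)·log₂(1/8) + (1/16)·log₂(1/16) + (9/16)·log₂(9/16) + (1/16)·log₂(1/16) + (1/16)·log₂(1/16)]
  = 0.2500 + 0.2500 + 0.3750 + 0.2500 + 0.4669 + 0.2500 + 0.2500
  = 2.0919 bits
Marginal P(P) (row sums):
  P(P=0) = 1/16 + 0 + 1/16 = 1/8
  P(P=1) = 1/8 + 1/16 + 9/16 = 3/4
  P(P=2) = 0 + 1/16 + 1/16 = 1/8
H(P) = -[(1/8)·log₂(1/8) + (3/4)·log₂(3/4) + (1/8)·log₂(1/8)]
  = 0.3750 + 0.3113 + 0.3750
  = 1.0613 bits

H(Q|P) = 2.0919 - 1.0613 = 1.0306 bits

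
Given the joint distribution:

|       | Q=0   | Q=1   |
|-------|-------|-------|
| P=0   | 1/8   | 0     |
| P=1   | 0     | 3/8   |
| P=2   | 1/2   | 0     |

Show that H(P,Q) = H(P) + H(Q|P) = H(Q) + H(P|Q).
Marginal P(P) (row sums):
  P(P=0) = 1/8 + 0 = 1/8
  P(P=1) = 0 + 3/8 = 3/8
  P(P=2) = 1/2 + 0 = 1/2
Marginal P(Q) (column sums):
  P(Q=0) = 1/8 + 0 + 1/2 = 5/8
  P(Q=1) = 0 + 3/8 + 0 = 3/8

Decomposition 1: H(P) + H(Q|P)
H(P) = -[(1/8)·log₂(1/8) + (3/8)·log₂(3/8) + (1/2)·log₂(1/2)]
  = 0.3750 + 0.5306 + 0.5000
  = 1.4056 bits
H(Q|P) = -Σ P(P,Q)·log₂ P(Q|P), where P(Q|P) = P(P,Q) / P(P)
  (cells with P(P,Q) = 0 contribute 0)
  (P=0,Q=0): P(Q|P) = (1/8)/(1/8) = 1;  -(1/8)·log₂(1) = 0.0000
  (P=1,Q=1): P(Q|P) = (3/8)/(3/8) = 1;  -(3/8)·log₂(1) = 0.0000
  (P=2,Q=0): P(Q|P) = (1/2)/(1/2) = 1;  -(1/2)·log₂(1) = 0.0000
H(Q|P) = 0.0000 + 0.0000 + 0.0000
  = 0.0000 bits
H(P) + H(Q|P) = 1.4056 + 0.0000 = 1.4056 bits

Decomposition 2: H(Q) + H(P|Q)
H(Q) = -[(5/8)·log₂(5/8) + (3/8)·log₂(3/8)]
  = 0.4238 + 0.5306
  = 0.9544 bits
H(P|Q) = -Σ P(P,Q)·log₂ P(P|Q), where P(P|Q) = P(P,Q) / P(Q)
  (cells with P(P,Q) = 0 contribute 0)
  (P=0,Q=0): P(P|Q) = (1/8)/(5/8) = 1/5;  -(1/8)·log₂(1/5) = 0.2902
  (P=1,Q=1): P(P|Q) = (3/8)/(3/8) = 1;  -(3/8)·log₂(1) = 0.0000
  (P=2,Q=0): P(P|Q) = (1/2)/(5/8) = 4/5;  -(1/2)·log₂(4/5) = 0.1610
H(P|Q) = 0.2902 + 0.0000 + 0.1610
  = 0.4512 bits
H(Q) + H(P|Q) = 0.9544 + 0.4512 = 1.4056 bits

Direct computation of the joint entropy:
H(P,Q) = -[(1/8)·log₂(1/8) + (3/8)·log₂(3/8) + (1/2)·log₂(1/2)]
  = 0.3750 + 0.5306 + 0.5000
  = 1.4056 bits

All three agree: H(P,Q) = 1.4056 bits ✓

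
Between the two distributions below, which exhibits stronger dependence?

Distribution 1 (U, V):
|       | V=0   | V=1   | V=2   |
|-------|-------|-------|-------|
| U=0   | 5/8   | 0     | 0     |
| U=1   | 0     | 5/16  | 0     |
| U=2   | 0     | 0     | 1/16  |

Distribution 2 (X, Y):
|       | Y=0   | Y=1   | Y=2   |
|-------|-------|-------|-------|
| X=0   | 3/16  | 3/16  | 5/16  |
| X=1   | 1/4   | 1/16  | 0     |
Distribution 1 (U, V):
Marginal P(U) (row sums):
  P(U=0) = 5/8 + 0 + 0 = 5/8
  P(U=1) = 0 + 5/16 + 0 = 5/16
  P(U=2) = 0 + 0 + 1/16 = 1/16
Marginal P(V) (column sums):
  P(V=0) = 5/8 + 0 + 0 = 5/8
  P(V=1) = 0 + 5/16 + 0 = 5/16
  P(V=2) = 0 + 0 + 1/16 = 1/16

H(U) = -[(5/8)·log₂(5/8) + (5/16)·log₂(5/16) + (1/16)·log₂(1/16)]
  = 0.4238 + 0.5244 + 0.2500
  = 1.1982 bits
H(V) = -[(5/8)·log₂(5/8) + (5/16)·log₂(5/16) + (1/16)·log₂(1/16)]
  = 0.4238 + 0.5244 + 0.2500
  = 1.1982 bits
H(U,V) = -[(5/8)·log₂(5/8) + (5/16)·log₂(5/16) + (1/16)·log₂(1/16)]
  = 0.4238 + 0.5244 + 0.2500
  = 1.1982 bits

I(U;V) = H(U) + H(V) - H(U,V)
  = 1.1982 + 1.1982 - 1.1982
  = 1.1982 bits

Distribution 2 (X, Y):
Marginal P(X) (row sums):
  P(X=0) = 3/16 + 3/16 + 5/16 = 11/16
  P(X=1) = 1/4 + 1/16 + 0 = 5/16
Marginal P(Y) (column sums):
  P(Y=0) = 3/16 + 1/4 = 7/16
  P(Y=1) = 3/16 + 1/16 = 1/4
  P(Y=2) = 5/16 + 0 = 5/16

H(X) = -[(11/16)·log₂(11/16) + (5/16)·log₂(5/16)]
  = 0.3716 + 0.5244
  = 0.8960 bits
H(Y) = -[(7/16)·log₂(7/16) + (1/4)·log₂(1/4) + (5/16)·log₂(5/16)]
  = 0.5218 + 0.5000 + 0.5244
  = 1.5462 bits
H(X,Y) = -[(3/16)·log₂(3/16) + (3/16)·log₂(3/16) + (5/16)·log₂(5/16) + (1/4)·log₂(1/4) + (1/16)·log₂(1/16)]
  = 0.4528 + 0.4528 + 0.5244 + 0.5000 + 0.2500
  = 2.1800 bits

I(X;Y) = H(X) + H(Y) - H(X,Y)
  = 0.8960 + 1.5462 - 2.1800
  = 0.2622 bits

I(U;V) = 1.1982 bits > I(X;Y) = 0.2622 bits, so (U, V) has the higher mutual information (stronger dependence).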